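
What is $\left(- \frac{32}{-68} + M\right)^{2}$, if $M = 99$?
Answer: $\frac{2859481}{289} \approx 9894.4$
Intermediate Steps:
$\left(- \frac{32}{-68} + M\right)^{2} = \left(- \frac{32}{-68} + 99\right)^{2} = \left(\left(-32\right) \left(- \frac{1}{68}\right) + 99\right)^{2} = \left(\frac{8}{17} + 99\right)^{2} = \left(\frac{1691}{17}\right)^{2} = \frac{2859481}{289}$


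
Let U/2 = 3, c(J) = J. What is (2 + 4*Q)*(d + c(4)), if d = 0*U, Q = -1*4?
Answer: -56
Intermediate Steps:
U = 6 (U = 2*3 = 6)
Q = -4
d = 0 (d = 0*6 = 0)
(2 + 4*Q)*(d + c(4)) = (2 + 4*(-4))*(0 + 4) = (2 - 16)*4 = -14*4 = -56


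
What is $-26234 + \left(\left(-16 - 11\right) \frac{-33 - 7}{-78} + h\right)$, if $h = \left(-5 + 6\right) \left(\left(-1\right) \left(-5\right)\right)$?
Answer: $- \frac{341157}{13} \approx -26243.0$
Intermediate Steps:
$h = 5$ ($h = 1 \cdot 5 = 5$)
$-26234 + \left(\left(-16 - 11\right) \frac{-33 - 7}{-78} + h\right) = -26234 + \left(\left(-16 - 11\right) \frac{-33 - 7}{-78} + 5\right) = -26234 + \left(\left(-16 - 11\right) \left(-33 - 7\right) \left(- \frac{1}{78}\right) + 5\right) = -26234 + \left(- 27 \left(\left(-40\right) \left(- \frac{1}{78}\right)\right) + 5\right) = -26234 + \left(\left(-27\right) \frac{20}{39} + 5\right) = -26234 + \left(- \frac{180}{13} + 5\right) = -26234 - \frac{115}{13} = - \frac{341157}{13}$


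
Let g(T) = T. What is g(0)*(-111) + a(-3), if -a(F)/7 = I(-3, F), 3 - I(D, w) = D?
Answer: -42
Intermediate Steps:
I(D, w) = 3 - D
a(F) = -42 (a(F) = -7*(3 - 1*(-3)) = -7*(3 + 3) = -7*6 = -42)
g(0)*(-111) + a(-3) = 0*(-111) - 42 = 0 - 42 = -42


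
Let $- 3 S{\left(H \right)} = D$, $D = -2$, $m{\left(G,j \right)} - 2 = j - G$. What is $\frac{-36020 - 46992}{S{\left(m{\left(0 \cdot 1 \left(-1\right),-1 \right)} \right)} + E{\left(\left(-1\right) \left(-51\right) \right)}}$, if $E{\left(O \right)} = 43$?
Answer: $- \frac{249036}{131} \approx -1901.0$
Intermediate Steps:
$m{\left(G,j \right)} = 2 + j - G$ ($m{\left(G,j \right)} = 2 - \left(G - j\right) = 2 + j - G$)
$S{\left(H \right)} = \frac{2}{3}$ ($S{\left(H \right)} = \left(- \frac{1}{3}\right) \left(-2\right) = \frac{2}{3}$)
$\frac{-36020 - 46992}{S{\left(m{\left(0 \cdot 1 \left(-1\right),-1 \right)} \right)} + E{\left(\left(-1\right) \left(-51\right) \right)}} = \frac{-36020 - 46992}{\frac{2}{3} + 43} = - \frac{83012}{\frac{131}{3}} = \left(-83012\right) \frac{3}{131} = - \frac{249036}{131}$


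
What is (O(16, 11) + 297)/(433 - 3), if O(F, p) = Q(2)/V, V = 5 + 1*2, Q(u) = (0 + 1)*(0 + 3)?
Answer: 1041/1505 ≈ 0.69169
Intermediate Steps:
Q(u) = 3 (Q(u) = 1*3 = 3)
V = 7 (V = 5 + 2 = 7)
O(F, p) = 3/7
(O(16, 11) + 297)/(433 - 3) = (3/7 + 297)/(433 - 3) = (2082/7)/430 = (2082/7)*(1/430) = 1041/1505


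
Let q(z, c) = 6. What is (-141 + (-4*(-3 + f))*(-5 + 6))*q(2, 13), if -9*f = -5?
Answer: -2362/3 ≈ -787.33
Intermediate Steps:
f = 5/9 (f = -⅑*(-5) = 5/9 ≈ 0.55556)
(-141 + (-4*(-3 + f))*(-5 + 6))*q(2, 13) = (-141 + (-4*(-3 + 5/9))*(-5 + 6))*6 = (-141 - 4*(-22/9)*1)*6 = (-141 + (88/9)*1)*6 = (-141 + 88/9)*6 = -1181/9*6 = -2362/3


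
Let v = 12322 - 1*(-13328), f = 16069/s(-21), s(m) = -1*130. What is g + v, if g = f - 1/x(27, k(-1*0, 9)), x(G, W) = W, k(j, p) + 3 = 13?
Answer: 1659209/65 ≈ 25526.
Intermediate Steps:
k(j, p) = 10 (k(j, p) = -3 + 13 = 10)
s(m) = -130
f = -16069/130 (f = 16069/(-130) = 16069*(-1/130) = -16069/130 ≈ -123.61)
v = 25650 (v = 12322 + 13328 = 25650)
g = -8041/65 (g = -16069/130 - 1/10 = -16069/130 - 1*⅒ = -16069/130 - ⅒ = -8041/65 ≈ -123.71)
g + v = -8041/65 + 25650 = 1659209/65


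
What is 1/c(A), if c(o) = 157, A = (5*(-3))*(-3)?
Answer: 1/157 ≈ 0.0063694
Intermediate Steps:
A = 45 (A = -15*(-3) = 45)
1/c(A) = 1/157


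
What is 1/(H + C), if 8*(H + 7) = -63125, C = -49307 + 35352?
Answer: -8/174821 ≈ -4.5761e-5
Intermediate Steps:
C = -13955
H = -63181/8 (H = -7 + (⅛)*(-63125) = -7 - 63125/8 = -63181/8 ≈ -7897.6)
1/(H + C) = 1/(-63181/8 - 13955) = 1/(-174821/8) = -8/174821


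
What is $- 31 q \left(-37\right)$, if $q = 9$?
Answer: $10323$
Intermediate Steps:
$- 31 q \left(-37\right) = \left(-31\right) 9 \left(-37\right) = \left(-279\right) \left(-37\right) = 10323$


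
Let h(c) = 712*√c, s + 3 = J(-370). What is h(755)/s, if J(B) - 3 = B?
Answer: -356*√755/185 ≈ -52.875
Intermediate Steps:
J(B) = 3 + B
s = -370 (s = -3 + (3 - 370) = -3 - 367 = -370)
h(755)/s = (712*√755)/(-370) = (712*√755)*(-1/370) = -356*√755/185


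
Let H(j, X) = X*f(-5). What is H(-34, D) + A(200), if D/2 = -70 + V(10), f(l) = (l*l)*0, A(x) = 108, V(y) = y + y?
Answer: 108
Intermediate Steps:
V(y) = 2*y
f(l) = 0 (f(l) = l²*0 = 0)
D = -100 (D = 2*(-70 + 2*10) = 2*(-70 + 20) = 2*(-50) = -100)
H(j, X) = 0 (H(j, X) = X*0 = 0)
H(-34, D) + A(200) = 0 + 108 = 108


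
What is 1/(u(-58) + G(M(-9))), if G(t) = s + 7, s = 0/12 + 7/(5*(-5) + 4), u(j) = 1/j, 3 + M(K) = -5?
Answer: 174/1157 ≈ 0.15039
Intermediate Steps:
M(K) = -8 (M(K) = -3 - 5 = -8)
s = -1/3 (s = 0*(1/12) + 7/(-25 + 4) = 0 + 7/(-21) = 0 + 7*(-1/21) = 0 - 1/3 = -1/3 ≈ -0.33333)
G(t) = 20/3 (G(t) = -1/3 + 7 = 20/3)
1/(u(-58) + G(M(-9))) = 1/(1/(-58) + 20/3) = 1/(-1/58 + 20/3) = 1/(1157/174) = 174/1157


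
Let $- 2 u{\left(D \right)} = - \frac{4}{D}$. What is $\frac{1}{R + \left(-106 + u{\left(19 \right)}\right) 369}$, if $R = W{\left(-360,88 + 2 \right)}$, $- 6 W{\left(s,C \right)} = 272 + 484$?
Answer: $- \frac{19}{744822} \approx -2.5509 \cdot 10^{-5}$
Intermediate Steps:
$u{\left(D \right)} = \frac{2}{D}$ ($u{\left(D \right)} = - \frac{\left(-4\right) \frac{1}{D}}{2} = \frac{2}{D}$)
$W{\left(s,C \right)} = -126$ ($W{\left(s,C \right)} = - \frac{272 + 484}{6} = \left(- \frac{1}{6}\right) 756 = -126$)
$R = -126$
$\frac{1}{R + \left(-106 + u{\left(19 \right)}\right) 369} = \frac{1}{-126 + \left(-106 + \frac{2}{19}\right) 369} = \frac{1}{-126 - \frac{742428}{19}} = \frac{1}{- \frac{744822}{19}} = - \frac{19}{744822}$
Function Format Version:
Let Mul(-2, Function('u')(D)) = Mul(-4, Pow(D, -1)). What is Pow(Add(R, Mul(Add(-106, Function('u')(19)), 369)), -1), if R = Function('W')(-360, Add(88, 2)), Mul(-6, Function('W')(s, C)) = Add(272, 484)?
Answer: Rational(-19, 744822) ≈ -2.5509e-5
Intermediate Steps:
Function('u')(D) = Mul(2, Pow(D, -1)) (Function('u')(D) = Mul(Rational(-1, 2), Mul(-4, Pow(D, -1))) = Mul(2, Pow(D, -1)))
Function('W')(s, C) = -126 (Function('W')(s, C) = Mul(Rational(-1, 6), Add(272, 484)) = Mul(Rational(-1, 6), 756) = -126)
R = -126
Pow(Add(R, Mul(Add(-106, Function('u')(19)), 369)), -1) = Pow(Add(-126, Mul(Add(-106, Mul(2, Pow(19, -1))), 369)), -1) = Pow(Add(-126, Mul(Add(-106, Mul(2, Rational(1, 19))), 369)), -1) = Pow(Add(-126, Mul(Add(-106, Rational(2, 19)), 369)), -1) = Pow(Add(-126, Mul(Rational(-2012, 19), 369)), -1) = Pow(Add(-126, Rational(-742428, 19)), -1) = Pow(Rational(-744822, 19), -1) = Rational(-19, 744822)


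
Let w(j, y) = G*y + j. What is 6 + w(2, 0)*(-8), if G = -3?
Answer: -10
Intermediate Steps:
w(j, y) = j - 3*y (w(j, y) = -3*y + j = j - 3*y)
6 + w(2, 0)*(-8) = 6 + (2 - 3*0)*(-8) = 6 + (2 + 0)*(-8) = 6 + 2*(-8) = 6 - 16 = -10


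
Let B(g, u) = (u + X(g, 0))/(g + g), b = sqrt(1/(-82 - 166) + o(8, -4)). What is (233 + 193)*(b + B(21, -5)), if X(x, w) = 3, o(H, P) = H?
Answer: -142/7 + 213*sqrt(122946)/62 ≈ 1184.3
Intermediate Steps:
b = sqrt(122946)/124 (b = sqrt(1/(-82 - 166) + 8) = sqrt(1/(-248) + 8) = sqrt(-1/248 + 8) = sqrt(1983/248) = sqrt(122946)/124 ≈ 2.8277)
B(g, u) = (3 + u)/(2*g) (B(g, u) = (u + 3)/(g + g) = (3 + u)/((2*g)) = (3 + u)*(1/(2*g)) = (3 + u)/(2*g))
(233 + 193)*(b + B(21, -5)) = (233 + 193)*(sqrt(122946)/124 + (1/2)*(3 - 5)/21) = 426*(sqrt(122946)/124 + (1/2)*(1/21)*(-2)) = 426*(sqrt(122946)/124 - 1/21) = 426*(-1/21 + sqrt(122946)/124) = -142/7 + 213*sqrt(122946)/62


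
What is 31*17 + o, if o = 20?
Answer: 547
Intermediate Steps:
31*17 + o = 31*17 + 20 = 527 + 20 = 547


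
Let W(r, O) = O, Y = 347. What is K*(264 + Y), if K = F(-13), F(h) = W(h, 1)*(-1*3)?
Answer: -1833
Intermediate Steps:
F(h) = -3 (F(h) = 1*(-1*3) = 1*(-3) = -3)
K = -3
K*(264 + Y) = -3*(264 + 347) = -3*611 = -1833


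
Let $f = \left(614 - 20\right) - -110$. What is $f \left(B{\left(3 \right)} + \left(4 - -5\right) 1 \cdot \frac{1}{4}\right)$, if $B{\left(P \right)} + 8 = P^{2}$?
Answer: $2288$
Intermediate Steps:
$B{\left(P \right)} = -8 + P^{2}$
$f = 704$ ($f = 594 + 110 = 704$)
$f \left(B{\left(3 \right)} + \left(4 - -5\right) 1 \cdot \frac{1}{4}\right) = 704 \left(\left(-8 + 3^{2}\right) + \left(4 - -5\right) 1 \cdot \frac{1}{4}\right) = 704 \left(\left(-8 + 9\right) + \left(4 + 5\right) 1 \cdot \frac{1}{4}\right) = 704 \left(1 + 9 \cdot \frac{1}{4}\right) = 704 \left(1 + \frac{9}{4}\right) = 704 \cdot \frac{13}{4} = 2288$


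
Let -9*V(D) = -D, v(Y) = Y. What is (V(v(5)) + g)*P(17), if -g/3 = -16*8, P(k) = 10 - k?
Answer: -24227/9 ≈ -2691.9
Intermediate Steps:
V(D) = D/9 (V(D) = -(-1)*D/9 = D/9)
g = 384 (g = -(-48)*8 = -3*(-128) = 384)
(V(v(5)) + g)*P(17) = ((1/9)*5 + 384)*(10 - 1*17) = (5/9 + 384)*(10 - 17) = (3461/9)*(-7) = -24227/9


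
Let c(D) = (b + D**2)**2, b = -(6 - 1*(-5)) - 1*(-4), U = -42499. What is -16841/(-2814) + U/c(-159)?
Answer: 5378745731365/898756531932 ≈ 5.9846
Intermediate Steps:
b = -7 (b = -(6 + 5) + 4 = -1*11 + 4 = -11 + 4 = -7)
c(D) = (-7 + D**2)**2
-16841/(-2814) + U/c(-159) = -16841/(-2814) - 42499/(-7 + (-159)**2)**2 = -16841*(-1/2814) - 42499/(-7 + 25281)**2 = 16841/2814 - 42499/(25274**2) = 16841/2814 - 42499/638775076 = 5378745731365/898756531932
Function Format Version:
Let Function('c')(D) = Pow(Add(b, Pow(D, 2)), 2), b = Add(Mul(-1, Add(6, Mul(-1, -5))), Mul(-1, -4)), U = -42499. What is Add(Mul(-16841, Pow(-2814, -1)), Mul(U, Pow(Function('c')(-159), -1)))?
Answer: Rational(5378745731365, 898756531932) ≈ 5.9846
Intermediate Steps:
b = -7 (b = Add(Mul(-1, Add(6, 5)), 4) = Add(Mul(-1, 11), 4) = Add(-11, 4) = -7)
Function('c')(D) = Pow(Add(-7, Pow(D, 2)), 2)
Add(Mul(-16841, Pow(-2814, -1)), Mul(U, Pow(Function('c')(-159), -1))) = Add(Mul(-16841, Pow(-2814, -1)), Mul(-42499, Pow(Pow(Add(-7, Pow(-159, 2)), 2), -1))) = Add(Mul(-16841, Rational(-1, 2814)), Mul(-42499, Pow(Pow(Add(-7, 25281), 2), -1))) = Add(Rational(16841, 2814), Mul(-42499, Pow(Pow(25274, 2), -1))) = Add(Rational(16841, 2814), Mul(-42499, Pow(638775076, -1))) = Add(Rational(16841, 2814), Mul(-42499, Rational(1, 638775076))) = Add(Rational(16841, 2814), Rational(-42499, 638775076)) = Rational(5378745731365, 898756531932)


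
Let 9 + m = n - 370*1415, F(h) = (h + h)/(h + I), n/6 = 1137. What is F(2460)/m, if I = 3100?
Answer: -123/71826443 ≈ -1.7125e-6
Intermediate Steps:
n = 6822 (n = 6*1137 = 6822)
F(h) = 2*h/(3100 + h) (F(h) = (h + h)/(h + 3100) = (2*h)/(3100 + h) = 2*h/(3100 + h))
m = -516737 (m = -9 + (6822 - 370*1415) = -9 + (6822 - 523550) = -9 - 516728 = -516737)
F(2460)/m = (2*2460/(3100 + 2460))/(-516737) = (2*2460/5560)*(-1/516737) = (2*2460*(1/5560))*(-1/516737) = (123/139)*(-1/516737) = -123/71826443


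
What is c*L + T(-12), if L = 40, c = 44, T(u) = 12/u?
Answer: 1759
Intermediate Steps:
c*L + T(-12) = 44*40 + 12/(-12) = 1760 + 12*(-1/12) = 1760 - 1 = 1759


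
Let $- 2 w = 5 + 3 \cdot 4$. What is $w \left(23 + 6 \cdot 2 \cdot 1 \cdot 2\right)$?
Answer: $- \frac{799}{2} \approx -399.5$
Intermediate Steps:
$w = - \frac{17}{2}$ ($w = - \frac{5 + 3 \cdot 4}{2} = - \frac{5 + 12}{2} = \left(- \frac{1}{2}\right) 17 = - \frac{17}{2} \approx -8.5$)
$w \left(23 + 6 \cdot 2 \cdot 1 \cdot 2\right) = - \frac{17 \left(23 + 6 \cdot 2 \cdot 1 \cdot 2\right)}{2} = - \frac{17 \left(23 + 6 \cdot 2 \cdot 2\right)}{2} = - \frac{17 \left(23 + 6 \cdot 4\right)}{2} = - \frac{17 \left(23 + 24\right)}{2} = \left(- \frac{17}{2}\right) 47 = - \frac{799}{2}$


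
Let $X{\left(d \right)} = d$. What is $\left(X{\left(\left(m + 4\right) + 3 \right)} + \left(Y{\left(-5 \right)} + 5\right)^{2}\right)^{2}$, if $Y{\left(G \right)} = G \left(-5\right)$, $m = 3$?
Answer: $828100$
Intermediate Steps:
$Y{\left(G \right)} = - 5 G$
$\left(X{\left(\left(m + 4\right) + 3 \right)} + \left(Y{\left(-5 \right)} + 5\right)^{2}\right)^{2} = \left(\left(\left(3 + 4\right) + 3\right) + \left(\left(-5\right) \left(-5\right) + 5\right)^{2}\right)^{2} = \left(\left(7 + 3\right) + \left(25 + 5\right)^{2}\right)^{2} = \left(10 + 30^{2}\right)^{2} = \left(10 + 900\right)^{2} = 910^{2} = 828100$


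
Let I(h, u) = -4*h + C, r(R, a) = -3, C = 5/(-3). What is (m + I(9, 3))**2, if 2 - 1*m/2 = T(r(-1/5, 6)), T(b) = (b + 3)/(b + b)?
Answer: 10201/9 ≈ 1133.4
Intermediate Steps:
C = -5/3 (C = 5*(-1/3) = -5/3 ≈ -1.6667)
I(h, u) = -5/3 - 4*h (I(h, u) = -4*h - 5/3 = -5/3 - 4*h)
T(b) = (3 + b)/(2*b) (T(b) = (3 + b)/((2*b)) = (3 + b)*(1/(2*b)) = (3 + b)/(2*b))
m = 4 (m = 4 - (3 - 3)/(-3) = 4 - (-1)*0/3 = 4 - 2*0 = 4 + 0 = 4)
(m + I(9, 3))**2 = (4 + (-5/3 - 4*9))**2 = (4 + (-5/3 - 36))**2 = (4 - 113/3)**2 = (-101/3)**2 = 10201/9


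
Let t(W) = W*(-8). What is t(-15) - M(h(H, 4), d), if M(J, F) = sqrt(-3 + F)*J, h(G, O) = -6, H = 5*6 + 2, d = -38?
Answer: 120 + 6*I*sqrt(41) ≈ 120.0 + 38.419*I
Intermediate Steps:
H = 32 (H = 30 + 2 = 32)
M(J, F) = J*sqrt(-3 + F)
t(W) = -8*W
t(-15) - M(h(H, 4), d) = -8*(-15) - (-6)*sqrt(-3 - 38) = 120 - (-6)*sqrt(-41) = 120 - (-6)*I*sqrt(41) = 120 + 6*I*sqrt(41)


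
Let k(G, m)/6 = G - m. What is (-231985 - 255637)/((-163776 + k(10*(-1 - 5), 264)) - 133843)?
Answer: 487622/299563 ≈ 1.6278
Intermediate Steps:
k(G, m) = -6*m + 6*G (k(G, m) = 6*(G - m) = -6*m + 6*G)
(-231985 - 255637)/((-163776 + k(10*(-1 - 5), 264)) - 133843) = (-231985 - 255637)/((-163776 + (-6*264 + 6*(10*(-1 - 5)))) - 133843) = -487622/((-163776 + (-1584 + 6*(10*(-6)))) - 133843) = -487622/((-163776 + (-1584 + 6*(-60))) - 133843) = -487622/((-163776 + (-1584 - 360)) - 133843) = -487622/((-163776 - 1944) - 133843) = -487622/(-165720 - 133843) = -487622/(-299563) = -487622*(-1/299563) = 487622/299563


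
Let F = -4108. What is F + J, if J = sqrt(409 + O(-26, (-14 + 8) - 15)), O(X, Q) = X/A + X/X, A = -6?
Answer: -4108 + sqrt(3729)/3 ≈ -4087.6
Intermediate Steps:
O(X, Q) = 1 - X/6 (O(X, Q) = X/(-6) + X/X = X*(-1/6) + 1 = -X/6 + 1 = 1 - X/6)
J = sqrt(3729)/3 (J = sqrt(409 + (1 - 1/6*(-26))) = sqrt(409 + (1 + 13/3)) = sqrt(409 + 16/3) = sqrt(1243/3) = sqrt(3729)/3 ≈ 20.355)
F + J = -4108 + sqrt(3729)/3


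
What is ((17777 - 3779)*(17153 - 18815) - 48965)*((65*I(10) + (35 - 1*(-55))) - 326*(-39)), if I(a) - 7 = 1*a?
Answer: -324269432669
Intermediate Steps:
I(a) = 7 + a (I(a) = 7 + 1*a = 7 + a)
((17777 - 3779)*(17153 - 18815) - 48965)*((65*I(10) + (35 - 1*(-55))) - 326*(-39)) = ((17777 - 3779)*(17153 - 18815) - 48965)*((65*(7 + 10) + (35 - 1*(-55))) - 326*(-39)) = (13998*(-1662) - 48965)*((65*17 + (35 + 55)) + 12714) = (-23264676 - 48965)*((1105 + 90) + 12714) = -23313641*(1195 + 12714) = -23313641*13909 = -324269432669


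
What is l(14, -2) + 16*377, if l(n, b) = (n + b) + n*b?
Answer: 6016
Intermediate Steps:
l(n, b) = b + n + b*n (l(n, b) = (b + n) + b*n = b + n + b*n)
l(14, -2) + 16*377 = (-2 + 14 - 2*14) + 16*377 = (-2 + 14 - 28) + 6032 = -16 + 6032 = 6016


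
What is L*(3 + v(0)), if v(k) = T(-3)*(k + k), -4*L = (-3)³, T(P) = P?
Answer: 81/4 ≈ 20.250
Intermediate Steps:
L = 27/4 (L = -¼*(-3)³ = -¼*(-27) = 27/4 ≈ 6.7500)
v(k) = -6*k (v(k) = -3*(k + k) = -6*k)
L*(3 + v(0)) = 27*(3 - 6*0)/4 = 27*(3 + 0)/4 = (27/4)*3 = 81/4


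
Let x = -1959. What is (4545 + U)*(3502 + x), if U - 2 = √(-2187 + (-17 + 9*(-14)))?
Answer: 7016021 + 1543*I*√2330 ≈ 7.016e+6 + 74481.0*I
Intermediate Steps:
U = 2 + I*√2330 (U = 2 + √(-2187 + (-17 + 9*(-14))) = 2 + √(-2187 + (-17 - 126)) = 2 + √(-2187 - 143) = 2 + √(-2330) = 2 + I*√2330 ≈ 2.0 + 48.27*I)
(4545 + U)*(3502 + x) = (4545 + (2 + I*√2330))*(3502 - 1959) = (4547 + I*√2330)*1543 = 7016021 + 1543*I*√2330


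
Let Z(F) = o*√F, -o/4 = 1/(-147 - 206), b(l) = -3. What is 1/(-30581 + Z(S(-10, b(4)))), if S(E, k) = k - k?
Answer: -1/30581 ≈ -3.2700e-5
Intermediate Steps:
o = 4/353 (o = -4/(-147 - 206) = -4/(-353) = -4*(-1/353) = 4/353 ≈ 0.011331)
S(E, k) = 0
Z(F) = 4*√F/353
1/(-30581 + Z(S(-10, b(4)))) = 1/(-30581 + 4*√0/353) = 1/(-30581 + (4/353)*0) = 1/(-30581 + 0) = 1/(-30581) = -1/30581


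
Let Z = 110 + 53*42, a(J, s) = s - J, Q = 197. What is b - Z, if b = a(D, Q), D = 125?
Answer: -2264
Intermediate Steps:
b = 72 (b = 197 - 1*125 = 197 - 125 = 72)
Z = 2336 (Z = 110 + 2226 = 2336)
b - Z = 72 - 1*2336 = 72 - 2336 = -2264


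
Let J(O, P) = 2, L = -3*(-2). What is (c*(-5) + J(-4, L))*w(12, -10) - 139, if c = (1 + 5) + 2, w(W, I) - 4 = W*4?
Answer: -2115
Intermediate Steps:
L = 6
w(W, I) = 4 + 4*W (w(W, I) = 4 + W*4 = 4 + 4*W)
c = 8 (c = 6 + 2 = 8)
(c*(-5) + J(-4, L))*w(12, -10) - 139 = (8*(-5) + 2)*(4 + 4*12) - 139 = (-40 + 2)*(4 + 48) - 139 = -38*52 - 139 = -1976 - 139 = -2115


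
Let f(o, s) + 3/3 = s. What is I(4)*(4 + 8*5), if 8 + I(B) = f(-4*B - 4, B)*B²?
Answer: 1760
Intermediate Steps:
f(o, s) = -1 + s
I(B) = -8 + B²*(-1 + B) (I(B) = -8 + (-1 + B)*B² = -8 + B²*(-1 + B))
I(4)*(4 + 8*5) = (-8 + 4²*(-1 + 4))*(4 + 8*5) = (-8 + 16*3)*(4 + 40) = (-8 + 48)*44 = 40*44 = 1760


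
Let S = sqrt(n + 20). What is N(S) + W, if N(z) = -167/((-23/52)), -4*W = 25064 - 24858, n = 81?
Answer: 14999/46 ≈ 326.07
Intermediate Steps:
W = -103/2 (W = -(25064 - 24858)/4 = -1/4*206 = -103/2 ≈ -51.500)
S = sqrt(101) (S = sqrt(81 + 20) = sqrt(101) ≈ 10.050)
N(z) = 8684/23 (N(z) = -167/((-23*1/52)) = -167/(-23/52) = -167*(-52/23) = 8684/23)
N(S) + W = 8684/23 - 103/2 = 14999/46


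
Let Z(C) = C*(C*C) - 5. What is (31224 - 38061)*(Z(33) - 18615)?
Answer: -118396329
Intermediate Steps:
Z(C) = -5 + C**3 (Z(C) = C*C**2 - 5 = C**3 - 5 = -5 + C**3)
(31224 - 38061)*(Z(33) - 18615) = (31224 - 38061)*((-5 + 33**3) - 18615) = -6837*((-5 + 35937) - 18615) = -6837*(35932 - 18615) = -6837*17317 = -118396329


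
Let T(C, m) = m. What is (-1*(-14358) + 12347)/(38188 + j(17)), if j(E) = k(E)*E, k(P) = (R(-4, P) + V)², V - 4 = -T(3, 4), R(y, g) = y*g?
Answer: 26705/116796 ≈ 0.22865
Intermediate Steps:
R(y, g) = g*y
V = 0 (V = 4 - 1*4 = 4 - 4 = 0)
k(P) = 16*P² (k(P) = (P*(-4) + 0)² = (-4*P + 0)² = (-4*P)² = 16*P²)
j(E) = 16*E³ (j(E) = (16*E²)*E = 16*E³)
(-1*(-14358) + 12347)/(38188 + j(17)) = (-1*(-14358) + 12347)/(38188 + 16*17³) = (14358 + 12347)/(38188 + 16*4913) = 26705/(38188 + 78608) = 26705/116796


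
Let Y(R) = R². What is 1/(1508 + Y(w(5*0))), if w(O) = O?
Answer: 1/1508 ≈ 0.00066313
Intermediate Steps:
1/(1508 + Y(w(5*0))) = 1/(1508 + (5*0)²) = 1/(1508 + 0²) = 1/(1508 + 0) = 1/1508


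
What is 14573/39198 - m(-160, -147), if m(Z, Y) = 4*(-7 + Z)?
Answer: 26198837/39198 ≈ 668.37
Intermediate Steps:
m(Z, Y) = -28 + 4*Z
14573/39198 - m(-160, -147) = 14573/39198 - (-28 + 4*(-160)) = 14573*(1/39198) - (-28 - 640) = 14573/39198 - 1*(-668) = 14573/39198 + 668 = 26198837/39198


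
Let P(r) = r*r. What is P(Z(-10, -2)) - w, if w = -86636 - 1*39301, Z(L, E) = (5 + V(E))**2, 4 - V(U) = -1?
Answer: 135937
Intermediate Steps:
V(U) = 5 (V(U) = 4 - 1*(-1) = 4 + 1 = 5)
Z(L, E) = 100 (Z(L, E) = (5 + 5)**2 = 10**2 = 100)
P(r) = r**2
w = -125937 (w = -86636 - 39301 = -125937)
P(Z(-10, -2)) - w = 100**2 - 1*(-125937) = 10000 + 125937 = 135937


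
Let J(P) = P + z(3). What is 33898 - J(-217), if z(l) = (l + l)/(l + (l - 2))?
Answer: 68227/2 ≈ 34114.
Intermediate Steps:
z(l) = 2*l/(-2 + 2*l) (z(l) = (2*l)/(l + (-2 + l)) = (2*l)/(-2 + 2*l) = 2*l/(-2 + 2*l))
J(P) = 3/2 + P (J(P) = P + 3/(-1 + 3) = P + 3/2 = 3/2 + P)
33898 - J(-217) = 33898 - (3/2 - 217) = 33898 - 1*(-431/2) = 33898 + 431/2 = 68227/2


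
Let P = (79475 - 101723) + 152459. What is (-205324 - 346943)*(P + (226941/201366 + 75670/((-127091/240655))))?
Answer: 622154982986299933/86167698 ≈ 7.2203e+9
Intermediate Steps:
P = 130211 (P = -22248 + 152459 = 130211)
(-205324 - 346943)*(P + (226941/201366 + 75670/((-127091/240655)))) = (-205324 - 346943)*(130211 + (226941/201366 + 75670/((-127091/240655)))) = -552267*(130211 + (226941*(1/201366) + 75670/((-127091*1/240655)))) = -552267*(130211 + (6877/6102 + 75670/(-127091/240655))) = -552267*(130211 + (6877/6102 + 75670*(-240655/127091))) = -552267*(130211 + (6877/6102 - 18210363850/127091)) = -552267*(130211 - 111118766207893/775509282) = -552267*(-10138927089391/775509282) = 622154982986299933/86167698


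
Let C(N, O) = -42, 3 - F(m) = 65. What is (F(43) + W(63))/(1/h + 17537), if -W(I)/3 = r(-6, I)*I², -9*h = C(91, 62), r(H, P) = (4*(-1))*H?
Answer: -4001620/245521 ≈ -16.298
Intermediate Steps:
F(m) = -62 (F(m) = 3 - 1*65 = 3 - 65 = -62)
r(H, P) = -4*H
h = 14/3 (h = -⅑*(-42) = 14/3 ≈ 4.6667)
W(I) = -72*I² (W(I) = -3*(-4*(-6))*I² = -72*I²)
(F(43) + W(63))/(1/h + 17537) = (-62 - 72*63²)/(1/(14/3) + 17537) = (-62 - 72*3969)/(3/14 + 17537) = (-62 - 285768)/(245521/14) = -285830*14/245521 = -4001620/245521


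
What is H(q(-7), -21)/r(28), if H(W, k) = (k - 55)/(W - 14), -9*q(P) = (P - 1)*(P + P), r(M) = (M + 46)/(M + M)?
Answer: 1368/629 ≈ 2.1749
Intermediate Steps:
r(M) = (46 + M)/(2*M) (r(M) = (46 + M)/((2*M)) = (46 + M)*(1/(2*M)) = (46 + M)/(2*M))
q(P) = -2*P*(-1 + P)/9 (q(P) = -(P - 1)*(P + P)/9 = -(-1 + P)*2*P/9 = -2*P*(-1 + P)/9)
H(W, k) = (-55 + k)/(-14 + W)
H(q(-7), -21)/r(28) = ((-55 - 21)/(-14 + (2/9)*(-7)*(1 - 1*(-7))))/(((½)*(46 + 28)/28)) = (-76/(-14 + (2/9)*(-7)*(1 + 7)))/(((½)*(1/28)*74)) = (-76/(-14 + (2/9)*(-7)*8))/(37/28) = (-76/(-14 - 112/9))*(28/37) = (-76/(-238/9))*(28/37) = -9/238*(-76)*(28/37) = (342/119)*(28/37) = 1368/629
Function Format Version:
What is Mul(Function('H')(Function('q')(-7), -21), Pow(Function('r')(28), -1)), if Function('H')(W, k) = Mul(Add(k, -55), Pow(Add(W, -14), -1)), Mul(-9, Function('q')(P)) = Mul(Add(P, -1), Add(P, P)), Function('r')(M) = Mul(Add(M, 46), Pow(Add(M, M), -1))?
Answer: Rational(1368, 629) ≈ 2.1749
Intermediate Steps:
Function('r')(M) = Mul(Rational(1, 2), Pow(M, -1), Add(46, M)) (Function('r')(M) = Mul(Add(46, M), Pow(Mul(2, M), -1)) = Mul(Add(46, M), Mul(Rational(1, 2), Pow(M, -1))) = Mul(Rational(1, 2), Pow(M, -1), Add(46, M)))
Function('q')(P) = Mul(Rational(-2, 9), P, Add(-1, P)) (Function('q')(P) = Mul(Rational(-1, 9), Mul(Add(P, -1), Add(P, P))) = Mul(Rational(-1, 9), Mul(Add(-1, P), Mul(2, P))) = Mul(Rational(-1, 9), Mul(2, P, Add(-1, P))) = Mul(Rational(-2, 9), P, Add(-1, P)))
Function('H')(W, k) = Mul(Pow(Add(-14, W), -1), Add(-55, k)) (Function('H')(W, k) = Mul(Add(-55, k), Pow(Add(-14, W), -1)) = Mul(Pow(Add(-14, W), -1), Add(-55, k)))
Mul(Function('H')(Function('q')(-7), -21), Pow(Function('r')(28), -1)) = Mul(Mul(Pow(Add(-14, Mul(Rational(2, 9), -7, Add(1, Mul(-1, -7)))), -1), Add(-55, -21)), Pow(Mul(Rational(1, 2), Pow(28, -1), Add(46, 28)), -1)) = Mul(Mul(Pow(Add(-14, Mul(Rational(2, 9), -7, Add(1, 7))), -1), -76), Pow(Mul(Rational(1, 2), Rational(1, 28), 74), -1)) = Mul(Mul(Pow(Add(-14, Mul(Rational(2, 9), -7, 8)), -1), -76), Pow(Rational(37, 28), -1)) = Mul(Mul(Pow(Add(-14, Rational(-112, 9)), -1), -76), Rational(28, 37)) = Mul(Mul(Pow(Rational(-238, 9), -1), -76), Rational(28, 37)) = Mul(Mul(Rational(-9, 238), -76), Rational(28, 37)) = Mul(Rational(342, 119), Rational(28, 37)) = Rational(1368, 629)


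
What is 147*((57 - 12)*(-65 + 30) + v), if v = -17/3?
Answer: -232358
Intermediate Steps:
v = -17/3 (v = (⅓)*(-17) = -17/3 ≈ -5.6667)
147*((57 - 12)*(-65 + 30) + v) = 147*((57 - 12)*(-65 + 30) - 17/3) = 147*(45*(-35) - 17/3) = 147*(-1575 - 17/3) = 147*(-4742/3) = -232358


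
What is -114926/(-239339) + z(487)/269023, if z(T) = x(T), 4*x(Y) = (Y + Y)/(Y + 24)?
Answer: 31598044076649/65804225104534 ≈ 0.48018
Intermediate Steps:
x(Y) = Y/(2*(24 + Y)) (x(Y) = ((Y + Y)/(Y + 24))/4 = ((2*Y)/(24 + Y))/4 = (2*Y/(24 + Y))/4 = Y/(2*(24 + Y)))
z(T) = T/(2*(24 + T))
-114926/(-239339) + z(487)/269023 = -114926/(-239339) + ((½)*487/(24 + 487))/269023 = -114926*(-1/239339) + ((½)*487/511)*(1/269023) = 114926/239339 + ((½)*487*(1/511))*(1/269023) = 114926/239339 + (487/1022)*(1/269023) = 114926/239339 + 487/274941506 = 31598044076649/65804225104534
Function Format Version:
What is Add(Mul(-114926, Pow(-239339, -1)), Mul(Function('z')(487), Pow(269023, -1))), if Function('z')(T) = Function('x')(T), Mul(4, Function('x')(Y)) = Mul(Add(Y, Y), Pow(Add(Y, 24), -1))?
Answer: Rational(31598044076649, 65804225104534) ≈ 0.48018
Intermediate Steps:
Function('x')(Y) = Mul(Rational(1, 2), Y, Pow(Add(24, Y), -1)) (Function('x')(Y) = Mul(Rational(1, 4), Mul(Add(Y, Y), Pow(Add(Y, 24), -1))) = Mul(Rational(1, 4), Mul(Mul(2, Y), Pow(Add(24, Y), -1))) = Mul(Rational(1, 4), Mul(2, Y, Pow(Add(24, Y), -1))) = Mul(Rational(1, 2), Y, Pow(Add(24, Y), -1)))
Function('z')(T) = Mul(Rational(1, 2), T, Pow(Add(24, T), -1))
Add(Mul(-114926, Pow(-239339, -1)), Mul(Function('z')(487), Pow(269023, -1))) = Add(Mul(-114926, Pow(-239339, -1)), Mul(Mul(Rational(1, 2), 487, Pow(Add(24, 487), -1)), Pow(269023, -1))) = Add(Mul(-114926, Rational(-1, 239339)), Mul(Mul(Rational(1, 2), 487, Pow(511, -1)), Rational(1, 269023))) = Add(Rational(114926, 239339), Mul(Mul(Rational(1, 2), 487, Rational(1, 511)), Rational(1, 269023))) = Add(Rational(114926, 239339), Mul(Rational(487, 1022), Rational(1, 269023))) = Add(Rational(114926, 239339), Rational(487, 274941506)) = Rational(31598044076649, 65804225104534)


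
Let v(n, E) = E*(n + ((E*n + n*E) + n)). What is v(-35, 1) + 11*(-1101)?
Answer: -12251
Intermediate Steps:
v(n, E) = E*(2*n + 2*E*n) (v(n, E) = E*(n + ((E*n + E*n) + n)) = E*(n + (2*E*n + n)) = E*(n + (n + 2*E*n)) = E*(2*n + 2*E*n))
v(-35, 1) + 11*(-1101) = 2*1*(-35)*(1 + 1) + 11*(-1101) = 2*1*(-35)*2 - 12111 = -140 - 12111 = -12251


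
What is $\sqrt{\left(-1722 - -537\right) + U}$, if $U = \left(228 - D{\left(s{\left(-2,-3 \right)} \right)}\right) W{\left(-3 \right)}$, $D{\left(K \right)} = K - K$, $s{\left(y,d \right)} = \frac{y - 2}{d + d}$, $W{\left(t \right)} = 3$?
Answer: $i \sqrt{501} \approx 22.383 i$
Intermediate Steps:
$s{\left(y,d \right)} = \frac{-2 + y}{2 d}$
$D{\left(K \right)} = 0$
$U = 684$ ($U = \left(228 - 0\right) 3 = \left(228 + 0\right) 3 = 228 \cdot 3 = 684$)
$\sqrt{\left(-1722 - -537\right) + U} = \sqrt{\left(-1722 - -537\right) + 684} = \sqrt{\left(-1722 + 537\right) + 684} = \sqrt{-1185 + 684} = \sqrt{-501} = i \sqrt{501}$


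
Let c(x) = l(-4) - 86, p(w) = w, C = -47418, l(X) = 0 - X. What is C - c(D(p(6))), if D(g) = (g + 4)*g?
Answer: -47336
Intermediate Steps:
l(X) = -X
D(g) = g*(4 + g) (D(g) = (4 + g)*g = g*(4 + g))
c(x) = -82 (c(x) = -1*(-4) - 86 = 4 - 86 = -82)
C - c(D(p(6))) = -47418 - 1*(-82) = -47418 + 82 = -47336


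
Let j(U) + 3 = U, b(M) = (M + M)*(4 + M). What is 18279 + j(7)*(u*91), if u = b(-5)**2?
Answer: 54679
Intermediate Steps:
b(M) = 2*M*(4 + M) (b(M) = (2*M)*(4 + M) = 2*M*(4 + M))
j(U) = -3 + U
u = 100 (u = (2*(-5)*(4 - 5))**2 = (2*(-5)*(-1))**2 = 10**2 = 100)
18279 + j(7)*(u*91) = 18279 + (-3 + 7)*(100*91) = 18279 + 4*9100 = 18279 + 36400 = 54679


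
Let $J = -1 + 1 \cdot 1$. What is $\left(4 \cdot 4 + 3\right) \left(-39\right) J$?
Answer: $0$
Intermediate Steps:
$J = 0$ ($J = -1 + 1 = 0$)
$\left(4 \cdot 4 + 3\right) \left(-39\right) J = \left(4 \cdot 4 + 3\right) \left(-39\right) 0 = \left(16 + 3\right) \left(-39\right) 0 = 19 \left(-39\right) 0 = \left(-741\right) 0 = 0$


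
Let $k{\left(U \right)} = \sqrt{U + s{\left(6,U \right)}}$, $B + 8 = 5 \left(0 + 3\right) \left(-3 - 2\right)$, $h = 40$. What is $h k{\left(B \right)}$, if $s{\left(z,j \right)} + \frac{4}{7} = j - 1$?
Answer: $\frac{40 i \sqrt{8211}}{7} \approx 517.8 i$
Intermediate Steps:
$s{\left(z,j \right)} = - \frac{11}{7} + j$ ($s{\left(z,j \right)} = - \frac{4}{7} + \left(j - 1\right) = - \frac{4}{7} + \left(-1 + j\right) = - \frac{11}{7} + j$)
$B = -83$ ($B = -8 + 5 \left(0 + 3\right) \left(-3 - 2\right) = -8 + 5 \cdot 3 \left(-5\right) = -8 + 5 \left(-15\right) = -8 - 75 = -83$)
$k{\left(U \right)} = \sqrt{- \frac{11}{7} + 2 U}$ ($k{\left(U \right)} = \sqrt{U + \left(- \frac{11}{7} + U\right)} = \sqrt{- \frac{11}{7} + 2 U}$)
$h k{\left(B \right)} = 40 \frac{\sqrt{-77 + 98 \left(-83\right)}}{7} = 40 \frac{\sqrt{-77 - 8134}}{7} = 40 \frac{\sqrt{-8211}}{7} = 40 \frac{i \sqrt{8211}}{7} = \frac{40 i \sqrt{8211}}{7}$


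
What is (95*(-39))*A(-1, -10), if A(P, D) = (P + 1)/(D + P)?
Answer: 0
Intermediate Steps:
A(P, D) = (1 + P)/(D + P)
(95*(-39))*A(-1, -10) = (95*(-39))*((1 - 1)/(-10 - 1)) = -3705*0/(-11) = -(-3705)*0/11 = -3705*0 = 0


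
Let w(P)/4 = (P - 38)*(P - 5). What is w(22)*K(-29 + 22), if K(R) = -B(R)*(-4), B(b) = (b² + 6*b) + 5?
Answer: -52224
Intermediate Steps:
B(b) = 5 + b² + 6*b
K(R) = 20 + 4*R² + 24*R (K(R) = -(5 + R² + 6*R)*(-4) = (-5 - R² - 6*R)*(-4) = 20 + 4*R² + 24*R)
w(P) = 4*(-38 + P)*(-5 + P) (w(P) = 4*((P - 38)*(P - 5)) = 4*((-38 + P)*(-5 + P)) = 4*(-38 + P)*(-5 + P))
w(22)*K(-29 + 22) = (760 - 172*22 + 4*22²)*(20 + 4*(-29 + 22)² + 24*(-29 + 22)) = (760 - 3784 + 4*484)*(20 + 4*(-7)² + 24*(-7)) = (760 - 3784 + 1936)*(20 + 4*49 - 168) = -1088*(20 + 196 - 168) = -1088*48 = -52224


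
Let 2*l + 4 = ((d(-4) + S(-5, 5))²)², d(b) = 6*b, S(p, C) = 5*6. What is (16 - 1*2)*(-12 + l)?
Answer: 8876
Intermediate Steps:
S(p, C) = 30
l = 646 (l = -2 + ((6*(-4) + 30)²)²/2 = -2 + ((-24 + 30)²)²/2 = -2 + (6²)²/2 = -2 + (½)*36² = -2 + (½)*1296 = -2 + 648 = 646)
(16 - 1*2)*(-12 + l) = (16 - 1*2)*(-12 + 646) = (16 - 2)*634 = 14*634 = 8876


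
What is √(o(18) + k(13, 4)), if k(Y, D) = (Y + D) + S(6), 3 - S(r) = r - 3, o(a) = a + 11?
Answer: √46 ≈ 6.7823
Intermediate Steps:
o(a) = 11 + a
S(r) = 6 - r (S(r) = 3 - (r - 3) = 3 - (-3 + r) = 3 + (3 - r) = 6 - r)
k(Y, D) = D + Y (k(Y, D) = (Y + D) + (6 - 1*6) = (D + Y) + (6 - 6) = (D + Y) + 0 = D + Y)
√(o(18) + k(13, 4)) = √((11 + 18) + (4 + 13)) = √(29 + 17) = √46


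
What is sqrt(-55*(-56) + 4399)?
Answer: 3*sqrt(831) ≈ 86.481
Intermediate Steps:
sqrt(-55*(-56) + 4399) = sqrt(3080 + 4399) = sqrt(7479) = 3*sqrt(831)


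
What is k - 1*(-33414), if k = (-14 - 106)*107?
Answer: 20574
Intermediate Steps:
k = -12840 (k = -120*107 = -12840)
k - 1*(-33414) = -12840 - 1*(-33414) = -12840 + 33414 = 20574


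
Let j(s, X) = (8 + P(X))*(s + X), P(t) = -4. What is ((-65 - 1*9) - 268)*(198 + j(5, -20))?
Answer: -47196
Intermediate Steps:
j(s, X) = 4*X + 4*s (j(s, X) = (8 - 4)*(s + X) = 4*(X + s) = 4*X + 4*s)
((-65 - 1*9) - 268)*(198 + j(5, -20)) = ((-65 - 1*9) - 268)*(198 + (4*(-20) + 4*5)) = ((-65 - 9) - 268)*(198 + (-80 + 20)) = (-74 - 268)*(198 - 60) = -342*138 = -47196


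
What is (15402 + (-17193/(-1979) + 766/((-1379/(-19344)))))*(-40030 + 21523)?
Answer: -1321034084005815/2729041 ≈ -4.8407e+8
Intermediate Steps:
(15402 + (-17193/(-1979) + 766/((-1379/(-19344)))))*(-40030 + 21523) = (15402 + (-17193*(-1/1979) + 766/((-1379*(-1/19344)))))*(-18507) = (15402 + (17193/1979 + 766/(1379/19344)))*(-18507) = (15402 + (17193/1979 + 766*(19344/1379)))*(-18507) = (15402 + (17193/1979 + 14817504/1379))*(-18507) = (15402 + 29347549563/2729041)*(-18507) = (71380239045/2729041)*(-18507) = -1321034084005815/2729041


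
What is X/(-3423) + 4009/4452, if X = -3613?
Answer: 473141/241892 ≈ 1.9560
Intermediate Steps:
X/(-3423) + 4009/4452 = -3613/(-3423) + 4009/4452 = -3613*(-1/3423) + 4009*(1/4452) = 3613/3423 + 4009/4452 = 473141/241892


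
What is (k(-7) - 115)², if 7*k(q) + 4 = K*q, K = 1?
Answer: 665856/49 ≈ 13589.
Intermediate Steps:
k(q) = -4/7 + q/7 (k(q) = -4/7 + (1*q)/7 = -4/7 + q/7)
(k(-7) - 115)² = ((-4/7 + (⅐)*(-7)) - 115)² = ((-4/7 - 1) - 115)² = (-11/7 - 115)² = (-816/7)² = 665856/49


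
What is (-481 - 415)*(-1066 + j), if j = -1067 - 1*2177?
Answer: 3861760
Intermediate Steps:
j = -3244 (j = -1067 - 2177 = -3244)
(-481 - 415)*(-1066 + j) = (-481 - 415)*(-1066 - 3244) = -896*(-4310) = 3861760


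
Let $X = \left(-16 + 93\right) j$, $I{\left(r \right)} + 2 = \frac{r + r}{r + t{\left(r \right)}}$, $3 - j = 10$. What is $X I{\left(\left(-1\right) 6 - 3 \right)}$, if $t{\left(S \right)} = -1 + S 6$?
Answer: $\frac{29645}{32} \approx 926.41$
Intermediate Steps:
$j = -7$ ($j = 3 - 10 = -7$)
$t{\left(S \right)} = -1 + 6 S$
$I{\left(r \right)} = -2 + \frac{2 r}{-1 + 7 r}$ ($I{\left(r \right)} = -2 + \frac{r + r}{r + \left(-1 + 6 r\right)} = -2 + \frac{2 r}{-1 + 7 r}$)
$X = -539$ ($X = \left(-16 + 93\right) \left(-7\right) = 77 \left(-7\right) = -539$)
$X I{\left(\left(-1\right) 6 - 3 \right)} = - 539 \frac{2 \left(1 - 6 \left(\left(-1\right) 6 - 3\right)\right)}{-1 + 7 \left(\left(-1\right) 6 - 3\right)} = - 539 \frac{2 \left(1 - 6 \left(-6 - 3\right)\right)}{-1 + 7 \left(-6 - 3\right)} = - 539 \frac{2 \left(1 - -54\right)}{-1 + 7 \left(-9\right)} = - 539 \frac{2 \left(1 + 54\right)}{-1 - 63} = - 539 \cdot 2 \frac{1}{-64} \cdot 55 = - 539 \cdot 2 \left(- \frac{1}{64}\right) 55 = \left(-539\right) \left(- \frac{55}{32}\right) = \frac{29645}{32}$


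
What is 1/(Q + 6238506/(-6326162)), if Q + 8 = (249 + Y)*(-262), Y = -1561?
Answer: 3163081/1087261691363 ≈ 2.9092e-6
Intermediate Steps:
Q = 343736 (Q = -8 + (249 - 1561)*(-262) = -8 - 1312*(-262) = -8 + 343744 = 343736)
1/(Q + 6238506/(-6326162)) = 1/(343736 + 6238506/(-6326162)) = 1/(343736 + 6238506*(-1/6326162)) = 1/(343736 - 3119253/3163081) = 1/(1087261691363/3163081) = 3163081/1087261691363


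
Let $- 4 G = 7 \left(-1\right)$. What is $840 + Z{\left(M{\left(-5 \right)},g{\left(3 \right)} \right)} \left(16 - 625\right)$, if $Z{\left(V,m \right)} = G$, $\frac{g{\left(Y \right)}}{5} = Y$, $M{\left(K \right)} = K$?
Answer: $- \frac{903}{4} \approx -225.75$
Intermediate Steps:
$g{\left(Y \right)} = 5 Y$
$G = \frac{7}{4}$ ($G = - \frac{7 \left(-1\right)}{4} = \left(- \frac{1}{4}\right) \left(-7\right) = \frac{7}{4} \approx 1.75$)
$Z{\left(V,m \right)} = \frac{7}{4}$
$840 + Z{\left(M{\left(-5 \right)},g{\left(3 \right)} \right)} \left(16 - 625\right) = 840 + \frac{7 \left(16 - 625\right)}{4} = 840 + \frac{7}{4} \left(-609\right) = 840 - \frac{4263}{4} = - \frac{903}{4}$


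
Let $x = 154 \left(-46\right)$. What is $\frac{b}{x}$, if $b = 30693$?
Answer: $- \frac{30693}{7084} \approx -4.3327$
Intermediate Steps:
$x = -7084$
$\frac{b}{x} = \frac{30693}{-7084} = 30693 \left(- \frac{1}{7084}\right) = - \frac{30693}{7084}$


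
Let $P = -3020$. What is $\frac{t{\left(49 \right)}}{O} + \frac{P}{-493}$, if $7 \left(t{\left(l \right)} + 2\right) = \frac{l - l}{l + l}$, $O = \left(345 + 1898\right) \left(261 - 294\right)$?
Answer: $\frac{223538366}{36491367} \approx 6.1258$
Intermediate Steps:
$O = -74019$ ($O = 2243 \left(-33\right) = -74019$)
$t{\left(l \right)} = -2$ ($t{\left(l \right)} = -2 + \frac{\left(l - l\right) \frac{1}{l + l}}{7} = -2 + \frac{0 \frac{1}{2 l}}{7} = -2 + \frac{1}{7} \cdot 0 = -2 + 0 = -2$)
$\frac{t{\left(49 \right)}}{O} + \frac{P}{-493} = - \frac{2}{-74019} - \frac{3020}{-493} = \left(-2\right) \left(- \frac{1}{74019}\right) - - \frac{3020}{493} = \frac{2}{74019} + \frac{3020}{493} = \frac{223538366}{36491367}$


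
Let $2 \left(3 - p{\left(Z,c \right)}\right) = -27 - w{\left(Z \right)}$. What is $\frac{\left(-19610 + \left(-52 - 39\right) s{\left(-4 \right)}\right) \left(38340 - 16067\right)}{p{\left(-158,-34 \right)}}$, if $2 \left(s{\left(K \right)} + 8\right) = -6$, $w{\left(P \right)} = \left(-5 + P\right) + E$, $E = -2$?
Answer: $\frac{138159419}{22} \approx 6.28 \cdot 10^{6}$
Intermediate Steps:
$w{\left(P \right)} = -7 + P$ ($w{\left(P \right)} = \left(-5 + P\right) - 2 = -7 + P$)
$s{\left(K \right)} = -11$ ($s{\left(K \right)} = -8 + \frac{1}{2} \left(-6\right) = -8 - 3 = -11$)
$p{\left(Z,c \right)} = 13 + \frac{Z}{2}$ ($p{\left(Z,c \right)} = 3 - \frac{-27 - \left(-7 + Z\right)}{2} = 3 - \frac{-20 - Z}{2} = 3 + \left(10 + \frac{Z}{2}\right) = 13 + \frac{Z}{2}$)
$\frac{\left(-19610 + \left(-52 - 39\right) s{\left(-4 \right)}\right) \left(38340 - 16067\right)}{p{\left(-158,-34 \right)}} = \frac{\left(-19610 + \left(-52 - 39\right) \left(-11\right)\right) \left(38340 - 16067\right)}{13 + \frac{1}{2} \left(-158\right)} = \frac{\left(-19610 - -1001\right) 22273}{13 - 79} = \frac{\left(-19610 + 1001\right) 22273}{-66} = \left(-18609\right) 22273 \left(- \frac{1}{66}\right) = \left(-414478257\right) \left(- \frac{1}{66}\right) = \frac{138159419}{22}$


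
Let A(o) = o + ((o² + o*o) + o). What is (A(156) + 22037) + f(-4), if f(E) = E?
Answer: 71017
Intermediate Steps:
A(o) = 2*o + 2*o² (A(o) = o + ((o² + o²) + o) = o + (2*o² + o) = o + (o + 2*o²) = 2*o + 2*o²)
(A(156) + 22037) + f(-4) = (2*156*(1 + 156) + 22037) - 4 = (2*156*157 + 22037) - 4 = (48984 + 22037) - 4 = 71021 - 4 = 71017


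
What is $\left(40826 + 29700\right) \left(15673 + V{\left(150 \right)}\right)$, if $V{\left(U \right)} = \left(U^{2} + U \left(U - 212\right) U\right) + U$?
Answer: $-95681002102$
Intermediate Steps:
$V{\left(U \right)} = U + U^{2} + U^{2} \left(-212 + U\right)$ ($V{\left(U \right)} = \left(U^{2} + U \left(-212 + U\right) U\right) + U = \left(U^{2} + U^{2} \left(-212 + U\right)\right) + U = U + U^{2} + U^{2} \left(-212 + U\right)$)
$\left(40826 + 29700\right) \left(15673 + V{\left(150 \right)}\right) = \left(40826 + 29700\right) \left(15673 + 150 \left(1 + 150^{2} - 31650\right)\right) = 70526 \left(15673 + 150 \left(1 + 22500 - 31650\right)\right) = 70526 \left(15673 + 150 \left(-9149\right)\right) = 70526 \left(15673 - 1372350\right) = 70526 \left(-1356677\right) = -95681002102$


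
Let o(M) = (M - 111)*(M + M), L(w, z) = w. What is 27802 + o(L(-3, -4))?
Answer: 28486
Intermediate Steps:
o(M) = 2*M*(-111 + M) (o(M) = (-111 + M)*(2*M) = 2*M*(-111 + M))
27802 + o(L(-3, -4)) = 27802 + 2*(-3)*(-111 - 3) = 27802 + 2*(-3)*(-114) = 27802 + 684 = 28486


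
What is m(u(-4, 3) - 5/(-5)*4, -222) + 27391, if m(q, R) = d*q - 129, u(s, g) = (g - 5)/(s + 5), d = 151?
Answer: 27564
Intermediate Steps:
u(s, g) = (-5 + g)/(5 + s)
m(q, R) = -129 + 151*q (m(q, R) = 151*q - 129 = -129 + 151*q)
m(u(-4, 3) - 5/(-5)*4, -222) + 27391 = (-129 + 151*((-5 + 3)/(5 - 4) - 5/(-5)*4)) + 27391 = (-129 + 151*(-2/1 - 5*(-⅕)*4)) + 27391 = (-129 + 151*(1*(-2) + 1*4)) + 27391 = (-129 + 151*(-2 + 4)) + 27391 = (-129 + 151*2) + 27391 = (-129 + 302) + 27391 = 173 + 27391 = 27564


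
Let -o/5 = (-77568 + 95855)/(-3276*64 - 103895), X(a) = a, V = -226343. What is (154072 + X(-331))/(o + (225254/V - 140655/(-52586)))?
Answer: 3563857259066023842/45693676108429 ≈ 77995.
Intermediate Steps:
o = 91435/313559 (o = -5*(-77568 + 95855)/(-3276*64 - 103895) = -91435/(-209664 - 103895) = -91435/(-313559) = -91435*(-1)/313559 = -5*(-18287/313559) = 91435/313559 ≈ 0.29160)
(154072 + X(-331))/(o + (225254/V - 140655/(-52586))) = (154072 - 331)/(91435/313559 + (225254/(-226343) - 140655/(-52586))) = 153741/(91435/313559 + (225254*(-1/226343) - 140655*(-1/52586))) = 153741/(91435/313559 + (-225254/226343 + 140655/52586)) = 153741/(91435/313559 + 19991067821/11902472998) = 153741/(319855732759003/162266414381734) = 153741*(162266414381734/319855732759003) = 3563857259066023842/45693676108429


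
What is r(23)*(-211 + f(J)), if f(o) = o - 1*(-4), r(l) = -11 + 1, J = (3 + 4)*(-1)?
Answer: 2140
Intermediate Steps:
J = -7 (J = 7*(-1) = -7)
r(l) = -10
f(o) = 4 + o (f(o) = o + 4 = 4 + o)
r(23)*(-211 + f(J)) = -10*(-211 + (4 - 7)) = -10*(-211 - 3) = -10*(-214) = 2140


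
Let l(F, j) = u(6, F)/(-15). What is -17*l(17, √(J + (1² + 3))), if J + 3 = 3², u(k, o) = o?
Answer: 289/15 ≈ 19.267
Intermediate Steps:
J = 6 (J = -3 + 3² = -3 + 9 = 6)
l(F, j) = -F/15 (l(F, j) = F/(-15) = F*(-1/15) = -F/15)
-17*l(17, √(J + (1² + 3))) = -(-17)*17/15 = -17*(-17/15) = 289/15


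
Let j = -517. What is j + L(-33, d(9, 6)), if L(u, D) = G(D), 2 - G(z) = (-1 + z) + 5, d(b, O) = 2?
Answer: -521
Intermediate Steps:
G(z) = -2 - z (G(z) = 2 - ((-1 + z) + 5) = 2 - (4 + z) = 2 + (-4 - z) = -2 - z)
L(u, D) = -2 - D
j + L(-33, d(9, 6)) = -517 + (-2 - 1*2) = -517 + (-2 - 2) = -517 - 4 = -521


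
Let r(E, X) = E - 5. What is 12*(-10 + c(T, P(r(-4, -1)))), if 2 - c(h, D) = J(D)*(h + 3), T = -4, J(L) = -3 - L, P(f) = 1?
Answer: -144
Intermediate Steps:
r(E, X) = -5 + E
c(h, D) = 2 - (-3 - D)*(3 + h) (c(h, D) = 2 - (-3 - D)*(h + 3) = 2 - (-3 - D)*(3 + h))
12*(-10 + c(T, P(r(-4, -1)))) = 12*(-10 + (11 + 3*1 - 4*(3 + 1))) = 12*(-10 + (11 + 3 - 4*4)) = 12*(-10 + (11 + 3 - 16)) = 12*(-10 - 2) = 12*(-12) = -144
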